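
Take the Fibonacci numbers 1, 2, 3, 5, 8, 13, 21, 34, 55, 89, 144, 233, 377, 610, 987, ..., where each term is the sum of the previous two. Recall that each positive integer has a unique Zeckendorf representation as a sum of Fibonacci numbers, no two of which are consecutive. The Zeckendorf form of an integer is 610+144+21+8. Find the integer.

783

610+144+21+8 = 783.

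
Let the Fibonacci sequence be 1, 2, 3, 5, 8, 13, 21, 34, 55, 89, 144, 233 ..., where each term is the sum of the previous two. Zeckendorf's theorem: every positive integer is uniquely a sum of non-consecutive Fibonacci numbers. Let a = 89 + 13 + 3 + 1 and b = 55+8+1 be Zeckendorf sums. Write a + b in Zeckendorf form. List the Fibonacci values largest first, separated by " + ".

The two numbers are 106 and 64, so their sum is 170.
largest Fibonacci ≤ 170 is 144; 170 − 144 = 26
largest Fibonacci ≤ 26 is 21; 26 − 21 = 5
largest Fibonacci ≤ 5 is 5; 5 − 5 = 0

144 + 21 + 5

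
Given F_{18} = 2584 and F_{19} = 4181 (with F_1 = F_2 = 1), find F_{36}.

14930352

By the doubling identity F_{2k} = F_k(2F_{k+1} − F_k): F_{36} = 2584·(2·4181 − 2584) = 2584·5778 = 14930352.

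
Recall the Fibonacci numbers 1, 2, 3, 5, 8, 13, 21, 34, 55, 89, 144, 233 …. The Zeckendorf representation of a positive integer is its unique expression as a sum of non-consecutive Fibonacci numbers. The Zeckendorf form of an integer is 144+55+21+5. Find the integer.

144+55+21+5 = 225.

225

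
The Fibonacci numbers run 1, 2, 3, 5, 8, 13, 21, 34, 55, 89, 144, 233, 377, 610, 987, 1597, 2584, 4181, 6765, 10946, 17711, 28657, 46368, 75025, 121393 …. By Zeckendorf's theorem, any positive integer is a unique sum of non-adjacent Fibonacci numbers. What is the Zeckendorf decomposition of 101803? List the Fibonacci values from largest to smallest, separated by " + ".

75025 + 17711 + 6765 + 1597 + 610 + 89 + 5 + 1

Repeatedly subtract the largest Fibonacci number that fits:
101803 − 75025 = 26778
26778 − 17711 = 9067
9067 − 6765 = 2302
2302 − 1597 = 705
705 − 610 = 95
95 − 89 = 6
6 − 5 = 1
1 − 1 = 0
So 101803 = 75025 + 17711 + 6765 + 1597 + 610 + 89 + 5 + 1, with no two terms consecutive in the sequence.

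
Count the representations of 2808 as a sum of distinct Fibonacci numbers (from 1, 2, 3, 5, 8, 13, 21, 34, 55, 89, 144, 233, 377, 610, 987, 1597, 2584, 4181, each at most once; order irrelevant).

2808 = 2584+144+55+21+3+1 = 2584+144+55+13+8+3+1 = 1597+987+144+55+21+3+1 = 2584+144+34+21+13+8+3+1 = … (9 more), for 13 in all.

13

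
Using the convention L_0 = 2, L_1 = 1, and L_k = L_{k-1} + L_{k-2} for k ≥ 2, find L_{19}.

9349

Iterating the recurrence up to L_{12} = 322 and L_{11} = 199:
L_{13} = L_{12} + L_{11} = 322 + 199 = 521
L_{14} = L_{13} + L_{12} = 521 + 322 = 843
L_{15} = L_{14} + L_{13} = 843 + 521 = 1364
L_{16} = L_{15} + L_{14} = 1364 + 843 = 2207
L_{17} = L_{16} + L_{15} = 2207 + 1364 = 3571
L_{18} = L_{17} + L_{16} = 3571 + 2207 = 5778
L_{19} = L_{18} + L_{17} = 5778 + 3571 = 9349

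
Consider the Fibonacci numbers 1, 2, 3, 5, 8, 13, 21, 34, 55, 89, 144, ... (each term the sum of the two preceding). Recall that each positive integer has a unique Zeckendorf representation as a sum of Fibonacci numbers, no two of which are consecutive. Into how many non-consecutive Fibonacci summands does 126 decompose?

126: greatest Fibonacci not exceeding it is 89, leaving 37
37: greatest Fibonacci not exceeding it is 34, leaving 3
3: greatest Fibonacci not exceeding it is 3, leaving 0
126 = 89 + 34 + 3, which has 3 terms.

3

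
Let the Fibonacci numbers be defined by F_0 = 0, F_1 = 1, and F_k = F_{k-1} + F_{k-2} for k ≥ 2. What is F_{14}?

Iterating the recurrence up to F_{6} = 8 and F_{5} = 5:
F_{7} = F_{6} + F_{5} = 8 + 5 = 13
F_{8} = F_{7} + F_{6} = 13 + 8 = 21
F_{9} = F_{8} + F_{7} = 21 + 13 = 34
F_{10} = F_{9} + F_{8} = 34 + 21 = 55
F_{11} = F_{10} + F_{9} = 55 + 34 = 89
F_{12} = F_{11} + F_{10} = 89 + 55 = 144
F_{13} = F_{12} + F_{11} = 144 + 89 = 233
F_{14} = F_{13} + F_{12} = 233 + 144 = 377

377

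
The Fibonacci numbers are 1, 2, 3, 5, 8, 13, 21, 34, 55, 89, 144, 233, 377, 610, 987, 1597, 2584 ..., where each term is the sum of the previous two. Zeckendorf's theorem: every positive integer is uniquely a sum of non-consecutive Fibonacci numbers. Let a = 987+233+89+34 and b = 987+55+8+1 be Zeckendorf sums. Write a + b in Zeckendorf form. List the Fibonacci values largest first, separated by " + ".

1597 + 610 + 144 + 34 + 8 + 1

The two numbers are 1343 and 1051, so their sum is 2394.
largest Fibonacci ≤ 2394 is 1597; 2394 − 1597 = 797
largest Fibonacci ≤ 797 is 610; 797 − 610 = 187
largest Fibonacci ≤ 187 is 144; 187 − 144 = 43
largest Fibonacci ≤ 43 is 34; 43 − 34 = 9
largest Fibonacci ≤ 9 is 8; 9 − 8 = 1
largest Fibonacci ≤ 1 is 1; 1 − 1 = 0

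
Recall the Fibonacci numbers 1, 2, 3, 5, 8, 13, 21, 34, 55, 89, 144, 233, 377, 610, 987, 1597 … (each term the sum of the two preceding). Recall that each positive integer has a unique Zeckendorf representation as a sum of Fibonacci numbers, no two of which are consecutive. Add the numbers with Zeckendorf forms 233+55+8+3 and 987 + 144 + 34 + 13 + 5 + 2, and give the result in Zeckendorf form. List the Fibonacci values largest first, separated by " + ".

987 + 377 + 89 + 21 + 8 + 2

The two numbers are 299 and 1185, so their sum is 1484.
Greedy algorithm:
largest Fibonacci ≤ 1484 is 987; 1484 − 987 = 497
largest Fibonacci ≤ 497 is 377; 497 − 377 = 120
largest Fibonacci ≤ 120 is 89; 120 − 89 = 31
largest Fibonacci ≤ 31 is 21; 31 − 21 = 10
largest Fibonacci ≤ 10 is 8; 10 − 8 = 2
largest Fibonacci ≤ 2 is 2; 2 − 2 = 0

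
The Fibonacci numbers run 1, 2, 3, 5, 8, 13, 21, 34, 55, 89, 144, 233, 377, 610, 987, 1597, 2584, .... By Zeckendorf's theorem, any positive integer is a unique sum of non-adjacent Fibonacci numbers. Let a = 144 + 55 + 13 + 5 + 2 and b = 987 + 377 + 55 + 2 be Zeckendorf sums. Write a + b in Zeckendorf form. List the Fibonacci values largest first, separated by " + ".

1597 + 34 + 8 + 1

The two numbers are 219 and 1421, so their sum is 1640.
take 1597 (≤ 1640); 1640 − 1597 = 43
take 34 (≤ 43); 43 − 34 = 9
take 8 (≤ 9); 9 − 8 = 1
take 1 (≤ 1); 1 − 1 = 0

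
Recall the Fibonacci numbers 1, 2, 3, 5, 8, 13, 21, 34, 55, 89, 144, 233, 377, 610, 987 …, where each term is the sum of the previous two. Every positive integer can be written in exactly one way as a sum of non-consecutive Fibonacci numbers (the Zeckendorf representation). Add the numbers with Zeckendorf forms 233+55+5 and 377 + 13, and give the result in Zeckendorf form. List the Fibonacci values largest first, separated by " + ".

610 + 55 + 13 + 5

The two numbers are 293 and 390, so their sum is 683.
610 ≤ 683 < 987, so take 610; remainder 73
55 ≤ 73 < 89, so take 55; remainder 18
13 ≤ 18 < 21, so take 13; remainder 5
5 ≤ 5 < 8, so take 5; remainder 0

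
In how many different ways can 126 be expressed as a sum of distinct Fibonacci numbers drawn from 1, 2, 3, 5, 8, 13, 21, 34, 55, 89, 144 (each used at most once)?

10

Starting from the Zeckendorf form and repeatedly splitting a term F_k into F_{k−1} + F_{k−2} (when neither is already used) reaches every representation.
126 = 89+34+3 = 89+34+2+1 = 89+21+13+3 = 89+21+13+2+1 = … (6 more), for 10 in all.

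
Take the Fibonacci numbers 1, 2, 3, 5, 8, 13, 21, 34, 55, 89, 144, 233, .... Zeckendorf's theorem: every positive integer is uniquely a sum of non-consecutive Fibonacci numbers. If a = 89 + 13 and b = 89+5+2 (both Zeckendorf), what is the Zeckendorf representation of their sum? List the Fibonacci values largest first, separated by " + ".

The two numbers are 102 and 96, so their sum is 198.
144 ≤ 198 < 233, so take 144; remainder 54
34 ≤ 54 < 55, so take 34; remainder 20
13 ≤ 20 < 21, so take 13; remainder 7
5 ≤ 7 < 8, so take 5; remainder 2
2 ≤ 2 < 3, so take 2; remainder 0

144 + 34 + 13 + 5 + 2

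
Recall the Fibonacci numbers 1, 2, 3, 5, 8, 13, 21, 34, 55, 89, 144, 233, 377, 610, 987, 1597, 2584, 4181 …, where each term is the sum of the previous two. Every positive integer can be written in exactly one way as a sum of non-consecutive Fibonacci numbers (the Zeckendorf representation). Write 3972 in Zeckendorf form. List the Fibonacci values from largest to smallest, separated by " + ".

Greedily peel off the largest Fibonacci term at each step:
largest Fibonacci ≤ 3972 is 2584; 3972 − 2584 = 1388
largest Fibonacci ≤ 1388 is 987; 1388 − 987 = 401
largest Fibonacci ≤ 401 is 377; 401 − 377 = 24
largest Fibonacci ≤ 24 is 21; 24 − 21 = 3
largest Fibonacci ≤ 3 is 3; 3 − 3 = 0
So 3972 = 2584 + 987 + 377 + 21 + 3, with no two terms consecutive in the sequence.

2584 + 987 + 377 + 21 + 3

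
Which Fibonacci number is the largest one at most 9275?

6765

6765 ≤ 9275 < 10946, so the largest Fibonacci number not exceeding 9275 is 6765.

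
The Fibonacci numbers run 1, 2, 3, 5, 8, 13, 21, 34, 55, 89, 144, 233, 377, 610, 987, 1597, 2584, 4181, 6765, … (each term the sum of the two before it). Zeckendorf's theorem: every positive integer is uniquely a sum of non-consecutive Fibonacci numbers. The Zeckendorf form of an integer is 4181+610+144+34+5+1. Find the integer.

4181+610+144+34+5+1 = 4975.

4975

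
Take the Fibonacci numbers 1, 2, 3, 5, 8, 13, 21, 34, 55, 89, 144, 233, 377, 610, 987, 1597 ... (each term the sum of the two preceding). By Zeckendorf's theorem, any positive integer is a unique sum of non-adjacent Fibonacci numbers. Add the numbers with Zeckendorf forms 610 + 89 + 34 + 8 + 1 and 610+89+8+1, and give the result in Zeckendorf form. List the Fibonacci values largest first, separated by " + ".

987 + 377 + 55 + 21 + 8 + 2

The two numbers are 742 and 708, so their sum is 1450.
1450: greatest Fibonacci not exceeding it is 987, leaving 463
463: greatest Fibonacci not exceeding it is 377, leaving 86
86: greatest Fibonacci not exceeding it is 55, leaving 31
31: greatest Fibonacci not exceeding it is 21, leaving 10
10: greatest Fibonacci not exceeding it is 8, leaving 2
2: greatest Fibonacci not exceeding it is 2, leaving 0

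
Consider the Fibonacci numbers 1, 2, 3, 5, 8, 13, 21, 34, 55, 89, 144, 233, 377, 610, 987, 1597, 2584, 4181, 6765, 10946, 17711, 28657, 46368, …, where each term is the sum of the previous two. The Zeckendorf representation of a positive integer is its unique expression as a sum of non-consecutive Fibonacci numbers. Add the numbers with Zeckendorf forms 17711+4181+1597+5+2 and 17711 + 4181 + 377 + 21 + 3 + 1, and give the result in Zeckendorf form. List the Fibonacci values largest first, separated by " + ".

28657 + 10946 + 4181 + 1597 + 377 + 21 + 8 + 3

The two numbers are 23496 and 22294, so their sum is 45790.
Greedy algorithm:
subtract 28657 from 45790: 17133 remains
subtract 10946 from 17133: 6187 remains
subtract 4181 from 6187: 2006 remains
subtract 1597 from 2006: 409 remains
subtract 377 from 409: 32 remains
subtract 21 from 32: 11 remains
subtract 8 from 11: 3 remains
subtract 3 from 3: 0 remains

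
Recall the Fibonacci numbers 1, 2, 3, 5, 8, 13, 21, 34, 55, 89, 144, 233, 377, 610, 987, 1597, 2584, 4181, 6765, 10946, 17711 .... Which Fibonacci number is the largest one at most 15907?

10946

10946 ≤ 15907 < 17711, so the largest Fibonacci number not exceeding 15907 is 10946.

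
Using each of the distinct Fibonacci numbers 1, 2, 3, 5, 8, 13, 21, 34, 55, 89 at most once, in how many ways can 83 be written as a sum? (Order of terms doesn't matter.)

3

Starting from the Zeckendorf form and repeatedly splitting a term F_k into F_{k−1} + F_{k−2} (when neither is already used) reaches every representation.
83 = 55+21+5+2 = 55+13+8+5+2 = 34+21+13+8+5+2 — 3 representations.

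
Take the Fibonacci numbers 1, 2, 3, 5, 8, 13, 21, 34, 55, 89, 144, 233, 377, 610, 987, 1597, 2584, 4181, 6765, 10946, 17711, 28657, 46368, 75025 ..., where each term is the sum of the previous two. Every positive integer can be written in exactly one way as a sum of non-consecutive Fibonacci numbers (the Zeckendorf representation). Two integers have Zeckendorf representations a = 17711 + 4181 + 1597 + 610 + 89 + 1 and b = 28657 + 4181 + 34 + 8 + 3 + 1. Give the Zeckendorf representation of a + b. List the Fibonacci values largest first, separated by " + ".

The two numbers are 24189 and 32884, so their sum is 57073.
Repeatedly subtract the largest Fibonacci number that fits:
largest Fibonacci ≤ 57073 is 46368; 57073 − 46368 = 10705
largest Fibonacci ≤ 10705 is 6765; 10705 − 6765 = 3940
largest Fibonacci ≤ 3940 is 2584; 3940 − 2584 = 1356
largest Fibonacci ≤ 1356 is 987; 1356 − 987 = 369
largest Fibonacci ≤ 369 is 233; 369 − 233 = 136
largest Fibonacci ≤ 136 is 89; 136 − 89 = 47
largest Fibonacci ≤ 47 is 34; 47 − 34 = 13
largest Fibonacci ≤ 13 is 13; 13 − 13 = 0

46368 + 6765 + 2584 + 987 + 233 + 89 + 34 + 13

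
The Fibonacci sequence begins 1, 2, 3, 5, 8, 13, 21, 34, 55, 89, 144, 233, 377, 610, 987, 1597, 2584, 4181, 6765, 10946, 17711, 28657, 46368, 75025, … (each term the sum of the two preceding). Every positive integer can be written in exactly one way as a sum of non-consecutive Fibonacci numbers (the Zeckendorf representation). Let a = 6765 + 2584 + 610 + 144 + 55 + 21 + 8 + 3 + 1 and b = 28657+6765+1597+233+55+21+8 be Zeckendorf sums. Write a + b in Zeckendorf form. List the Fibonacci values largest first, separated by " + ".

46368 + 987 + 144 + 21 + 5 + 2

The two numbers are 10191 and 37336, so their sum is 47527.
largest Fibonacci ≤ 47527 is 46368; 47527 − 46368 = 1159
largest Fibonacci ≤ 1159 is 987; 1159 − 987 = 172
largest Fibonacci ≤ 172 is 144; 172 − 144 = 28
largest Fibonacci ≤ 28 is 21; 28 − 21 = 7
largest Fibonacci ≤ 7 is 5; 7 − 5 = 2
largest Fibonacci ≤ 2 is 2; 2 − 2 = 0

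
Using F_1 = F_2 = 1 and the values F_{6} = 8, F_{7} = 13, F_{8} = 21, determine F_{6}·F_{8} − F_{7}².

-1

8·21 − 13² = 168 − 169 = -1. (Cassini's identity: F_{k−1}F_{k+1} − F_k² = (−1)^k.)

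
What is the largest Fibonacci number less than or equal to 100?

89 ≤ 100 < 144, so the largest Fibonacci number not exceeding 100 is 89.

89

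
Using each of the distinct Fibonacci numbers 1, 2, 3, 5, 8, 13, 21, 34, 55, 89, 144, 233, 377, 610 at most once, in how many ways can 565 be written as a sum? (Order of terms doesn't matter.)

Starting from the Zeckendorf form and repeatedly splitting a term F_k into F_{k−1} + F_{k−2} (when neither is already used) reaches every representation.
565 = 377+144+34+8+2 = 377+144+34+5+3+2 = 377+144+21+13+8+2 = … (9 more), for 12 in all.

12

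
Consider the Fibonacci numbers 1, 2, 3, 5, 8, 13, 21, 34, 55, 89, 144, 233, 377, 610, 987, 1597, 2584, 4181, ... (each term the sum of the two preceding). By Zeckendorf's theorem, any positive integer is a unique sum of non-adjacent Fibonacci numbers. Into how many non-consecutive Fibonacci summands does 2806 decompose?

subtract 2584 from 2806: 222 remains
subtract 144 from 222: 78 remains
subtract 55 from 78: 23 remains
subtract 21 from 23: 2 remains
subtract 2 from 2: 0 remains
2806 = 2584 + 144 + 55 + 21 + 2, which has 5 terms.

5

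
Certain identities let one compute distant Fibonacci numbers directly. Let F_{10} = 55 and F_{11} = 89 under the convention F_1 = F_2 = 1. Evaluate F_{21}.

By F_{2k+1} = F_k² + F_{k+1}²: F_{21} = 55² + 89² = 3025 + 7921 = 10946.

10946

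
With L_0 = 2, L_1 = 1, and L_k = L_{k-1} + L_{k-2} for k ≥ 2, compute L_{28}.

Iterating the recurrence up to L_{21} = 24476 and L_{20} = 15127:
L_{22} = L_{21} + L_{20} = 24476 + 15127 = 39603
L_{23} = L_{22} + L_{21} = 39603 + 24476 = 64079
L_{24} = L_{23} + L_{22} = 64079 + 39603 = 103682
L_{25} = L_{24} + L_{23} = 103682 + 64079 = 167761
L_{26} = L_{25} + L_{24} = 167761 + 103682 = 271443
L_{27} = L_{26} + L_{25} = 271443 + 167761 = 439204
L_{28} = L_{27} + L_{26} = 439204 + 271443 = 710647

710647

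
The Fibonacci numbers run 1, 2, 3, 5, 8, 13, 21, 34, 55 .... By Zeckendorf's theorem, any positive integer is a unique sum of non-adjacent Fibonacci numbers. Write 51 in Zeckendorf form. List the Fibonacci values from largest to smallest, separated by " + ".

34 + 13 + 3 + 1

subtract 34 from 51: 17 remains
subtract 13 from 17: 4 remains
subtract 3 from 4: 1 remains
subtract 1 from 1: 0 remains
So 51 = 34 + 13 + 3 + 1, with no two terms consecutive in the sequence.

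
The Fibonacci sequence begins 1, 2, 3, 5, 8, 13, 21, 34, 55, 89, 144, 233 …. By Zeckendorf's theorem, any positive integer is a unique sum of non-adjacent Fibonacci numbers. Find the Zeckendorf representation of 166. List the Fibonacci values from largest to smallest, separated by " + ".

144 + 21 + 1

144 ≤ 166 < 233, so take 144; remainder 22
21 ≤ 22 < 34, so take 21; remainder 1
1 ≤ 1 < 2, so take 1; remainder 0
So 166 = 144 + 21 + 1, with no two terms consecutive in the sequence.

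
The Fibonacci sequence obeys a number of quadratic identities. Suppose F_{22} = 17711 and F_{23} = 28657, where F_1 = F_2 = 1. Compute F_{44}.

701408733

By the doubling identity F_{2k} = F_k(2F_{k+1} − F_k): F_{44} = 17711·(2·28657 − 17711) = 17711·39603 = 701408733.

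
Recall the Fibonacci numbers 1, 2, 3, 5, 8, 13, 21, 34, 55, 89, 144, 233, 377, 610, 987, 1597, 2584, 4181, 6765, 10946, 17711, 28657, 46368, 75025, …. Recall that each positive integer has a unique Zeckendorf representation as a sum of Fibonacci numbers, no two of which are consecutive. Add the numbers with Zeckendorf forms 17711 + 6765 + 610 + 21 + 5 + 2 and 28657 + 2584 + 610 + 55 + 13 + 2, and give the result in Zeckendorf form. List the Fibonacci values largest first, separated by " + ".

The two numbers are 25114 and 31921, so their sum is 57035.
take 46368 (≤ 57035); 57035 − 46368 = 10667
take 6765 (≤ 10667); 10667 − 6765 = 3902
take 2584 (≤ 3902); 3902 − 2584 = 1318
take 987 (≤ 1318); 1318 − 987 = 331
take 233 (≤ 331); 331 − 233 = 98
take 89 (≤ 98); 98 − 89 = 9
take 8 (≤ 9); 9 − 8 = 1
take 1 (≤ 1); 1 − 1 = 0

46368 + 6765 + 2584 + 987 + 233 + 89 + 8 + 1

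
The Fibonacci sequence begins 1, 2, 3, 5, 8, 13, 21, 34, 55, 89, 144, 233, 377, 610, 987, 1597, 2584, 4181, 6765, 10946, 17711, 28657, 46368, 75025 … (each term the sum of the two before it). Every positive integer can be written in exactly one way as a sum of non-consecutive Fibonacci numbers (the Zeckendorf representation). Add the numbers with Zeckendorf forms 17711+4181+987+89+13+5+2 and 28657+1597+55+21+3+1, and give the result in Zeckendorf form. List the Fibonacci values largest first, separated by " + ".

The two numbers are 22988 and 30334, so their sum is 53322.
largest Fibonacci ≤ 53322 is 46368; 53322 − 46368 = 6954
largest Fibonacci ≤ 6954 is 6765; 6954 − 6765 = 189
largest Fibonacci ≤ 189 is 144; 189 − 144 = 45
largest Fibonacci ≤ 45 is 34; 45 − 34 = 11
largest Fibonacci ≤ 11 is 8; 11 − 8 = 3
largest Fibonacci ≤ 3 is 3; 3 − 3 = 0

46368 + 6765 + 144 + 34 + 8 + 3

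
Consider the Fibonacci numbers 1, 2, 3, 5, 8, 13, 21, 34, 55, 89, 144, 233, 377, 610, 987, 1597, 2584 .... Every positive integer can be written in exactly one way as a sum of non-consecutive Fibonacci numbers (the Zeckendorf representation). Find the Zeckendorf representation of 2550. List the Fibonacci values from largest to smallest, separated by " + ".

Repeatedly subtract the largest Fibonacci number that fits:
2550: greatest Fibonacci not exceeding it is 1597, leaving 953
953: greatest Fibonacci not exceeding it is 610, leaving 343
343: greatest Fibonacci not exceeding it is 233, leaving 110
110: greatest Fibonacci not exceeding it is 89, leaving 21
21: greatest Fibonacci not exceeding it is 21, leaving 0
So 2550 = 1597 + 610 + 233 + 89 + 21, with no two terms consecutive in the sequence.

1597 + 610 + 233 + 89 + 21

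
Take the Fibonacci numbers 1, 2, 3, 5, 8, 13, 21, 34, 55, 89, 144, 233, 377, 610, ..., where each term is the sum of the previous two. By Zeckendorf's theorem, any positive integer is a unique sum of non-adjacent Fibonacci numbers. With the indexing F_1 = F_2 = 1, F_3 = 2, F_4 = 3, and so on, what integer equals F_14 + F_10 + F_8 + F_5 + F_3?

F_14 + F_10 + F_8 + F_5 + F_3 = 377 + 55 + 21 + 5 + 2 = 460.

460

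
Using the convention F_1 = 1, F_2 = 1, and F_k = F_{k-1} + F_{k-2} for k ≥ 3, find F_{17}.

Iterating the recurrence up to F_{12} = 144 and F_{11} = 89:
F_{13} = F_{12} + F_{11} = 144 + 89 = 233
F_{14} = F_{13} + F_{12} = 233 + 144 = 377
F_{15} = F_{14} + F_{13} = 377 + 233 = 610
F_{16} = F_{15} + F_{14} = 610 + 377 = 987
F_{17} = F_{16} + F_{15} = 987 + 610 = 1597

1597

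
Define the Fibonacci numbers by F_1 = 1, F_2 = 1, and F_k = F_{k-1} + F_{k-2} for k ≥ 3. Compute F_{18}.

Iterating the recurrence up to F_{10} = 55 and F_{9} = 34:
F_{11} = F_{10} + F_{9} = 55 + 34 = 89
F_{12} = F_{11} + F_{10} = 89 + 55 = 144
F_{13} = F_{12} + F_{11} = 144 + 89 = 233
F_{14} = F_{13} + F_{12} = 233 + 144 = 377
F_{15} = F_{14} + F_{13} = 377 + 233 = 610
F_{16} = F_{15} + F_{14} = 610 + 377 = 987
F_{17} = F_{16} + F_{15} = 987 + 610 = 1597
F_{18} = F_{17} + F_{16} = 1597 + 987 = 2584

2584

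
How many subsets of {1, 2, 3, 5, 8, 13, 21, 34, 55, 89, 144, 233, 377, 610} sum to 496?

Each representation comes from the Zeckendorf form by replacing some F_k with F_{k−1} + F_{k−2} where possible.
496 = 377+89+21+8+1 = 377+89+21+5+3+1 = 377+55+34+21+8+1 = 233+144+89+21+8+1 = … (8 more), for 12 in all.

12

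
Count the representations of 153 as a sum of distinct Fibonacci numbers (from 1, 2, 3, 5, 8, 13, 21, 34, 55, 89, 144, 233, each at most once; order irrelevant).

7

Each representation comes from the Zeckendorf form by replacing some F_k with F_{k−1} + F_{k−2} where possible.
153 = 144+8+1 = 144+5+3+1 = 89+55+8+1 = … (4 more), for 7 in all.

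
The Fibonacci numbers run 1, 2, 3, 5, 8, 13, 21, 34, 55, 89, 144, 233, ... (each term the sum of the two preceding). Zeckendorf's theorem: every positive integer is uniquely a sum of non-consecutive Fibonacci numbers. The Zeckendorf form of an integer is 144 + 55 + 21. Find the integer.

220

144 + 55 + 21 = 220.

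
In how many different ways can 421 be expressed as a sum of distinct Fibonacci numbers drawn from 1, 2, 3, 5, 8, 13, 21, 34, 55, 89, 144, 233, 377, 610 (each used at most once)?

Each representation comes from the Zeckendorf form by replacing some F_k with F_{k−1} + F_{k−2} where possible.
421 = 377+34+8+2 = 377+34+5+3+2 = 377+21+13+8+2 = 233+144+34+8+2 = … (8 more), for 12 in all.

12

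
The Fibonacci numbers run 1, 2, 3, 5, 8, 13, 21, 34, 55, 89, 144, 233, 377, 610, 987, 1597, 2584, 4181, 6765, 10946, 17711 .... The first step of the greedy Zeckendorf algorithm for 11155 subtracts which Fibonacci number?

10946 ≤ 11155 < 17711, so the largest Fibonacci number not exceeding 11155 is 10946.

10946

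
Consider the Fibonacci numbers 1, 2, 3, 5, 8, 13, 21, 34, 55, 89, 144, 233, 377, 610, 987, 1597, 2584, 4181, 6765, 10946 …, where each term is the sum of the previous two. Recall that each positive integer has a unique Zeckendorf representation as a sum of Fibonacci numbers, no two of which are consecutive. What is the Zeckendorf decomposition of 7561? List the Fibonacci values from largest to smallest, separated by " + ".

6765 + 610 + 144 + 34 + 8

largest Fibonacci ≤ 7561 is 6765; 7561 − 6765 = 796
largest Fibonacci ≤ 796 is 610; 796 − 610 = 186
largest Fibonacci ≤ 186 is 144; 186 − 144 = 42
largest Fibonacci ≤ 42 is 34; 42 − 34 = 8
largest Fibonacci ≤ 8 is 8; 8 − 8 = 0
So 7561 = 6765 + 610 + 144 + 34 + 8, with no two terms consecutive in the sequence.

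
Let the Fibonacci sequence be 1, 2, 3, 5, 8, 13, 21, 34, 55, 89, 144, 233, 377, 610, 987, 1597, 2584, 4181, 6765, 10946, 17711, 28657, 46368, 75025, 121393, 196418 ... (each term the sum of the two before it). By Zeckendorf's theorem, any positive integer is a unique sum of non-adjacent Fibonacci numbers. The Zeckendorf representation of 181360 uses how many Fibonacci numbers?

181360 − 121393 = 59967
59967 − 46368 = 13599
13599 − 10946 = 2653
2653 − 2584 = 69
69 − 55 = 14
14 − 13 = 1
1 − 1 = 0
181360 = 121393 + 46368 + 10946 + 2584 + 55 + 13 + 1, which has 7 terms.

7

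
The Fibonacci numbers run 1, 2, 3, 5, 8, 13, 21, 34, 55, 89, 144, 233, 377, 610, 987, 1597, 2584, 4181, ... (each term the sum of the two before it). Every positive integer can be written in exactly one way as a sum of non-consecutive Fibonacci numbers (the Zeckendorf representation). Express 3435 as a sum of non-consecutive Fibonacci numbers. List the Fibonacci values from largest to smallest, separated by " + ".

2584 + 610 + 233 + 8

2584 ≤ 3435 < 4181, so take 2584; remainder 851
610 ≤ 851 < 987, so take 610; remainder 241
233 ≤ 241 < 377, so take 233; remainder 8
8 ≤ 8 < 13, so take 8; remainder 0
So 3435 = 2584 + 610 + 233 + 8, with no two terms consecutive in the sequence.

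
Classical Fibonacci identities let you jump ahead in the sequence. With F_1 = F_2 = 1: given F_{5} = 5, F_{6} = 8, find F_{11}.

By the addition formula F_{m+n} = F_m F_{n+1} + F_{m−1} F_n with m=6, n=5: F_{11} = 8·8 + 5·5 = 64 + 25 = 89.

89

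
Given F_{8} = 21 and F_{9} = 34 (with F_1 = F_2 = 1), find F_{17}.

By F_{2k+1} = F_k² + F_{k+1}²: F_{17} = 21² + 34² = 441 + 1156 = 1597.

1597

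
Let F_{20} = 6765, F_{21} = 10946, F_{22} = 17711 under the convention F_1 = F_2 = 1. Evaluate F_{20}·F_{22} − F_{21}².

-1

6765·17711 − 10946² = 119814915 − 119814916 = -1. (Cassini's identity: F_{k−1}F_{k+1} − F_k² = (−1)^k.)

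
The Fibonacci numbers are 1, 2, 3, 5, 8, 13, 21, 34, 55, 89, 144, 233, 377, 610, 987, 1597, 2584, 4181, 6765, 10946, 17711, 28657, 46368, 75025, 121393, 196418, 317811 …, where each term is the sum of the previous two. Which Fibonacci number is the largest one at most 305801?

196418

196418 ≤ 305801 < 317811, so the largest Fibonacci number not exceeding 305801 is 196418.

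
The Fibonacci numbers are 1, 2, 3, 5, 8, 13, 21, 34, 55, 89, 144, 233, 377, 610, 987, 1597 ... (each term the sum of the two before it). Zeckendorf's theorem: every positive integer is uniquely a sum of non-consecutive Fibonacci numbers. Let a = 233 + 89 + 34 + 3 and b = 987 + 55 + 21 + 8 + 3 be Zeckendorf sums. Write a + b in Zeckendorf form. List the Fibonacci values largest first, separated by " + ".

987 + 377 + 55 + 13 + 1

The two numbers are 359 and 1074, so their sum is 1433.
Repeatedly subtract the largest Fibonacci number that fits:
subtract 987 from 1433: 446 remains
subtract 377 from 446: 69 remains
subtract 55 from 69: 14 remains
subtract 13 from 14: 1 remains
subtract 1 from 1: 0 remains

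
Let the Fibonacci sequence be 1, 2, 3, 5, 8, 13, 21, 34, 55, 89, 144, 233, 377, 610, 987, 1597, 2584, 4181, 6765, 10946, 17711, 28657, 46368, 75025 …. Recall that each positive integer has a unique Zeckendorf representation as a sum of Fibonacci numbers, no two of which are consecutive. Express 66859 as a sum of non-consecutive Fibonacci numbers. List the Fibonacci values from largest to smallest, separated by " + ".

46368 + 17711 + 2584 + 144 + 34 + 13 + 5

Repeatedly subtract the largest Fibonacci number that fits:
subtract 46368 from 66859: 20491 remains
subtract 17711 from 20491: 2780 remains
subtract 2584 from 2780: 196 remains
subtract 144 from 196: 52 remains
subtract 34 from 52: 18 remains
subtract 13 from 18: 5 remains
subtract 5 from 5: 0 remains
So 66859 = 46368 + 17711 + 2584 + 144 + 34 + 13 + 5, with no two terms consecutive in the sequence.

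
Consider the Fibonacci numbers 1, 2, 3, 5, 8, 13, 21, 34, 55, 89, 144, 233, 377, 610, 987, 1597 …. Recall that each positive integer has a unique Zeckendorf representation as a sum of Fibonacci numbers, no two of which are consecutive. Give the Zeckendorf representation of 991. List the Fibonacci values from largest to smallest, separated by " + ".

Greedily peel off the largest Fibonacci term at each step:
take 987 (≤ 991); 991 − 987 = 4
take 3 (≤ 4); 4 − 3 = 1
take 1 (≤ 1); 1 − 1 = 0
So 991 = 987 + 3 + 1, with no two terms consecutive in the sequence.

987 + 3 + 1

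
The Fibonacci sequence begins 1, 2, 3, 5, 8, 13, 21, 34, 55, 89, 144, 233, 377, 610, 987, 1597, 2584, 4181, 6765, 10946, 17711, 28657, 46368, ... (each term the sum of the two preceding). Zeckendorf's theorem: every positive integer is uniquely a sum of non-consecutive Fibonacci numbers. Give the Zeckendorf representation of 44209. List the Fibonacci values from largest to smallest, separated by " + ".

subtract 28657 from 44209: 15552 remains
subtract 10946 from 15552: 4606 remains
subtract 4181 from 4606: 425 remains
subtract 377 from 425: 48 remains
subtract 34 from 48: 14 remains
subtract 13 from 14: 1 remains
subtract 1 from 1: 0 remains
So 44209 = 28657 + 10946 + 4181 + 377 + 34 + 13 + 1, with no two terms consecutive in the sequence.

28657 + 10946 + 4181 + 377 + 34 + 13 + 1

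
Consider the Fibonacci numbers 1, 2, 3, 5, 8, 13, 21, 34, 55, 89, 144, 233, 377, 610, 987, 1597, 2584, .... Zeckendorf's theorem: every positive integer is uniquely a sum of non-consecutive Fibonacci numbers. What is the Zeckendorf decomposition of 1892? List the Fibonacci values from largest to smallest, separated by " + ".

Greedily peel off the largest Fibonacci term at each step:
take 1597 (≤ 1892); 1892 − 1597 = 295
take 233 (≤ 295); 295 − 233 = 62
take 55 (≤ 62); 62 − 55 = 7
take 5 (≤ 7); 7 − 5 = 2
take 2 (≤ 2); 2 − 2 = 0
So 1892 = 1597 + 233 + 55 + 5 + 2, with no two terms consecutive in the sequence.

1597 + 233 + 55 + 5 + 2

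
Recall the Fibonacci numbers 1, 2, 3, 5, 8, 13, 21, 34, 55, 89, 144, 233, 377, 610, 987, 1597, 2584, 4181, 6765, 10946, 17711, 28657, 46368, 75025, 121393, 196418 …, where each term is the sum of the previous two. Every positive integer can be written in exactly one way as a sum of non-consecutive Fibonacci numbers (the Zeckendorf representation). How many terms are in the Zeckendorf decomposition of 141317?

141317: greatest Fibonacci not exceeding it is 121393, leaving 19924
19924: greatest Fibonacci not exceeding it is 17711, leaving 2213
2213: greatest Fibonacci not exceeding it is 1597, leaving 616
616: greatest Fibonacci not exceeding it is 610, leaving 6
6: greatest Fibonacci not exceeding it is 5, leaving 1
1: greatest Fibonacci not exceeding it is 1, leaving 0
141317 = 121393 + 17711 + 1597 + 610 + 5 + 1, which has 6 terms.

6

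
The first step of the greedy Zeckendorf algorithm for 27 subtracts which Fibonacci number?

21 ≤ 27 < 34, so the largest Fibonacci number not exceeding 27 is 21.

21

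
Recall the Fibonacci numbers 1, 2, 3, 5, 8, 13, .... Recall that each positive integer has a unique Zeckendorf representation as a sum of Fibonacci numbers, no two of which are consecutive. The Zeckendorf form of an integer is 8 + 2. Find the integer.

10

8 + 2 = 10.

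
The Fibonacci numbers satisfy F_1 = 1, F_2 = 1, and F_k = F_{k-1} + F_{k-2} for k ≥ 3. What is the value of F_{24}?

46368

Iterating the recurrence up to F_{17} = 1597 and F_{16} = 987:
F_{18} = F_{17} + F_{16} = 1597 + 987 = 2584
F_{19} = F_{18} + F_{17} = 2584 + 1597 = 4181
F_{20} = F_{19} + F_{18} = 4181 + 2584 = 6765
F_{21} = F_{20} + F_{19} = 6765 + 4181 = 10946
F_{22} = F_{21} + F_{20} = 10946 + 6765 = 17711
F_{23} = F_{22} + F_{21} = 17711 + 10946 = 28657
F_{24} = F_{23} + F_{22} = 28657 + 17711 = 46368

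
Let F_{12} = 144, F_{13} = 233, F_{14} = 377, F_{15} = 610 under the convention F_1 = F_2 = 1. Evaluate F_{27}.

196418

By the addition formula F_{m+n} = F_m F_{n+1} + F_{m−1} F_n with m=13, n=14: F_{27} = 233·610 + 144·377 = 142130 + 54288 = 196418.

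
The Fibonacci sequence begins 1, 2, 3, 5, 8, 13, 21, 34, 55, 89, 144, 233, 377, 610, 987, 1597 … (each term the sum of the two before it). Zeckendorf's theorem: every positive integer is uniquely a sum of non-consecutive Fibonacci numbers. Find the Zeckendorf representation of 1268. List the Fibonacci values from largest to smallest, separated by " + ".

Repeatedly subtract the largest Fibonacci number that fits:
1268: greatest Fibonacci not exceeding it is 987, leaving 281
281: greatest Fibonacci not exceeding it is 233, leaving 48
48: greatest Fibonacci not exceeding it is 34, leaving 14
14: greatest Fibonacci not exceeding it is 13, leaving 1
1: greatest Fibonacci not exceeding it is 1, leaving 0
So 1268 = 987 + 233 + 34 + 13 + 1, with no two terms consecutive in the sequence.

987 + 233 + 34 + 13 + 1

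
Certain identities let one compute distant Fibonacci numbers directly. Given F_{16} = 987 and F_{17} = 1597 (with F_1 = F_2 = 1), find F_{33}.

3524578

By F_{2k+1} = F_k² + F_{k+1}²: F_{33} = 987² + 1597² = 974169 + 2550409 = 3524578.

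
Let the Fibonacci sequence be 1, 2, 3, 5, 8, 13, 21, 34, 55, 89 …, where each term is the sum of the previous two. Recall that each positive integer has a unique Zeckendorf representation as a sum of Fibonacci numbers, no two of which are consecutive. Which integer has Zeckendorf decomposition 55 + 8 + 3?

55 + 8 + 3 = 66.

66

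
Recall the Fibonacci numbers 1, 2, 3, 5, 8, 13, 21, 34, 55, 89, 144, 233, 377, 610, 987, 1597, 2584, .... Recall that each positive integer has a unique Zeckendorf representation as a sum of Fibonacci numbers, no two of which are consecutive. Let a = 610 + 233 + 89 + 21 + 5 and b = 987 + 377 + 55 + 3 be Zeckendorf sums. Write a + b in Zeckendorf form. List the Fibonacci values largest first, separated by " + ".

1597 + 610 + 144 + 21 + 8

The two numbers are 958 and 1422, so their sum is 2380.
2380 − 1597 = 783
783 − 610 = 173
173 − 144 = 29
29 − 21 = 8
8 − 8 = 0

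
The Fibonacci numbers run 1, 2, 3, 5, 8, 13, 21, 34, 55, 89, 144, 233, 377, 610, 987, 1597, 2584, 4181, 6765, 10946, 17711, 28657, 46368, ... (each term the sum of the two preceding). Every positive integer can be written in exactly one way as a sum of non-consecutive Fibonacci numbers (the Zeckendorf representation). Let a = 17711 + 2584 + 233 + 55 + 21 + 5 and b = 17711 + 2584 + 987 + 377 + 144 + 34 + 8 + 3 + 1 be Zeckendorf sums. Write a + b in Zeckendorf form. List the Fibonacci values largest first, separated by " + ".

28657 + 10946 + 2584 + 233 + 34 + 3 + 1

The two numbers are 20609 and 21849, so their sum is 42458.
take 28657 (≤ 42458); 42458 − 28657 = 13801
take 10946 (≤ 13801); 13801 − 10946 = 2855
take 2584 (≤ 2855); 2855 − 2584 = 271
take 233 (≤ 271); 271 − 233 = 38
take 34 (≤ 38); 38 − 34 = 4
take 3 (≤ 4); 4 − 3 = 1
take 1 (≤ 1); 1 − 1 = 0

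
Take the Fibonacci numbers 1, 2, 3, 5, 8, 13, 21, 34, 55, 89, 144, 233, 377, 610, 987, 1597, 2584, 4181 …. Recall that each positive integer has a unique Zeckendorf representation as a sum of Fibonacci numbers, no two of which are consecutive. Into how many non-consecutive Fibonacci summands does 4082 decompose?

Greedy algorithm:
subtract 2584 from 4082: 1498 remains
subtract 987 from 1498: 511 remains
subtract 377 from 511: 134 remains
subtract 89 from 134: 45 remains
subtract 34 from 45: 11 remains
subtract 8 from 11: 3 remains
subtract 3 from 3: 0 remains
4082 = 2584 + 987 + 377 + 89 + 34 + 8 + 3, which has 7 terms.

7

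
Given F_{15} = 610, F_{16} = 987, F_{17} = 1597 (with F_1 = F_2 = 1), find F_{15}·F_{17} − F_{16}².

1

610·1597 − 987² = 974170 − 974169 = 1. (Cassini's identity: F_{k−1}F_{k+1} − F_k² = (−1)^k.)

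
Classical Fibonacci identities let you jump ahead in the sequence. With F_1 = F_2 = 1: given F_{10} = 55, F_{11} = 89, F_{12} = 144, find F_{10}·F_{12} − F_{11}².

-1

55·144 − 89² = 7920 − 7921 = -1. (Cassini's identity: F_{k−1}F_{k+1} − F_k² = (−1)^k.)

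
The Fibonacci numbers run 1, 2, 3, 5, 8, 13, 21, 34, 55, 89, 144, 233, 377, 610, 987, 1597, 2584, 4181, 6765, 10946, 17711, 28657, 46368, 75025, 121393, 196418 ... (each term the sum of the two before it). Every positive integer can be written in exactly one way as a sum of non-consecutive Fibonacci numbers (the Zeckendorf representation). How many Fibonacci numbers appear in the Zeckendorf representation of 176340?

8

Greedy algorithm:
121393 ≤ 176340 < 196418, so take 121393; remainder 54947
46368 ≤ 54947 < 75025, so take 46368; remainder 8579
6765 ≤ 8579 < 10946, so take 6765; remainder 1814
1597 ≤ 1814 < 2584, so take 1597; remainder 217
144 ≤ 217 < 233, so take 144; remainder 73
55 ≤ 73 < 89, so take 55; remainder 18
13 ≤ 18 < 21, so take 13; remainder 5
5 ≤ 5 < 8, so take 5; remainder 0
176340 = 121393 + 46368 + 6765 + 1597 + 144 + 55 + 13 + 5, which has 8 terms.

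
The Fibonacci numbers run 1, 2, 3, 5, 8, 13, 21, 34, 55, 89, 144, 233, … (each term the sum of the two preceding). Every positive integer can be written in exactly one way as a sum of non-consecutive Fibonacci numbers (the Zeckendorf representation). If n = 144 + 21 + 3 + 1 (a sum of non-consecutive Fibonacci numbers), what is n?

144 + 21 + 3 + 1 = 169.

169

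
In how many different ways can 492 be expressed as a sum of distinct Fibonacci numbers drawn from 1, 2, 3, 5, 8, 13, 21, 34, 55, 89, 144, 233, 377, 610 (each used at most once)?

Starting from the Zeckendorf form and repeatedly splitting a term F_k into F_{k−1} + F_{k−2} (when neither is already used) reaches every representation.
492 = 377+89+21+5 = 377+89+21+3+2 = 377+89+13+8+5 = 377+55+34+21+5 = 233+144+89+21+5 = … (11 more), for 16 in all.

16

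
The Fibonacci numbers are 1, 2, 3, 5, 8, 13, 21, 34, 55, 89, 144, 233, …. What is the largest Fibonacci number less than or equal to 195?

144 ≤ 195 < 233, so the largest Fibonacci number not exceeding 195 is 144.

144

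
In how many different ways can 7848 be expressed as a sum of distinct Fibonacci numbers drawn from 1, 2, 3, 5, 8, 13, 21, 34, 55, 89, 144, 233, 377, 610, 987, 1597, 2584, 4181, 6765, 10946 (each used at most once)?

24

7848 = 6765+987+89+5+2 = 6765+987+55+34+5+2 = 6765+610+377+89+5+2 = 4181+2584+987+89+5+2 = … (20 more), for 24 in all.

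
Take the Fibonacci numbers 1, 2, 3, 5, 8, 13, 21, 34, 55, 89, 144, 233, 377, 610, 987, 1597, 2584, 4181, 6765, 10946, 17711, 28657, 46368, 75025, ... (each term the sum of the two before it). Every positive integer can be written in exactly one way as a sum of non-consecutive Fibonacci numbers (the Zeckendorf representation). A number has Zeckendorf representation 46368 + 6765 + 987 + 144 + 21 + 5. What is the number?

46368 + 6765 + 987 + 144 + 21 + 5 = 54290.

54290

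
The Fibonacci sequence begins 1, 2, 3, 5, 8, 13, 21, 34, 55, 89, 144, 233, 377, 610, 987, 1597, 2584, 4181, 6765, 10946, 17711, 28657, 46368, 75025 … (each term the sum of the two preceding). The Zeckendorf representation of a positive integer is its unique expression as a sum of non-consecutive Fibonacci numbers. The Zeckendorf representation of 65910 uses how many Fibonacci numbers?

Greedy algorithm:
largest Fibonacci ≤ 65910 is 46368; 65910 − 46368 = 19542
largest Fibonacci ≤ 19542 is 17711; 19542 − 17711 = 1831
largest Fibonacci ≤ 1831 is 1597; 1831 − 1597 = 234
largest Fibonacci ≤ 234 is 233; 234 − 233 = 1
largest Fibonacci ≤ 1 is 1; 1 − 1 = 0
65910 = 46368 + 17711 + 1597 + 233 + 1, which has 5 terms.

5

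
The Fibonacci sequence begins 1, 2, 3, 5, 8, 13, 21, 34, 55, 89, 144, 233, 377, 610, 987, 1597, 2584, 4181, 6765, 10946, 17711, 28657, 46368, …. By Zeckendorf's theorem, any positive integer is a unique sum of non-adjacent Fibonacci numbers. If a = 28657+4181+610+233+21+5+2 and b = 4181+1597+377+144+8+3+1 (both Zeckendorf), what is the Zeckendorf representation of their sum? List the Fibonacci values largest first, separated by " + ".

The two numbers are 33709 and 6311, so their sum is 40020.
40020 − 28657 = 11363
11363 − 10946 = 417
417 − 377 = 40
40 − 34 = 6
6 − 5 = 1
1 − 1 = 0

28657 + 10946 + 377 + 34 + 5 + 1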